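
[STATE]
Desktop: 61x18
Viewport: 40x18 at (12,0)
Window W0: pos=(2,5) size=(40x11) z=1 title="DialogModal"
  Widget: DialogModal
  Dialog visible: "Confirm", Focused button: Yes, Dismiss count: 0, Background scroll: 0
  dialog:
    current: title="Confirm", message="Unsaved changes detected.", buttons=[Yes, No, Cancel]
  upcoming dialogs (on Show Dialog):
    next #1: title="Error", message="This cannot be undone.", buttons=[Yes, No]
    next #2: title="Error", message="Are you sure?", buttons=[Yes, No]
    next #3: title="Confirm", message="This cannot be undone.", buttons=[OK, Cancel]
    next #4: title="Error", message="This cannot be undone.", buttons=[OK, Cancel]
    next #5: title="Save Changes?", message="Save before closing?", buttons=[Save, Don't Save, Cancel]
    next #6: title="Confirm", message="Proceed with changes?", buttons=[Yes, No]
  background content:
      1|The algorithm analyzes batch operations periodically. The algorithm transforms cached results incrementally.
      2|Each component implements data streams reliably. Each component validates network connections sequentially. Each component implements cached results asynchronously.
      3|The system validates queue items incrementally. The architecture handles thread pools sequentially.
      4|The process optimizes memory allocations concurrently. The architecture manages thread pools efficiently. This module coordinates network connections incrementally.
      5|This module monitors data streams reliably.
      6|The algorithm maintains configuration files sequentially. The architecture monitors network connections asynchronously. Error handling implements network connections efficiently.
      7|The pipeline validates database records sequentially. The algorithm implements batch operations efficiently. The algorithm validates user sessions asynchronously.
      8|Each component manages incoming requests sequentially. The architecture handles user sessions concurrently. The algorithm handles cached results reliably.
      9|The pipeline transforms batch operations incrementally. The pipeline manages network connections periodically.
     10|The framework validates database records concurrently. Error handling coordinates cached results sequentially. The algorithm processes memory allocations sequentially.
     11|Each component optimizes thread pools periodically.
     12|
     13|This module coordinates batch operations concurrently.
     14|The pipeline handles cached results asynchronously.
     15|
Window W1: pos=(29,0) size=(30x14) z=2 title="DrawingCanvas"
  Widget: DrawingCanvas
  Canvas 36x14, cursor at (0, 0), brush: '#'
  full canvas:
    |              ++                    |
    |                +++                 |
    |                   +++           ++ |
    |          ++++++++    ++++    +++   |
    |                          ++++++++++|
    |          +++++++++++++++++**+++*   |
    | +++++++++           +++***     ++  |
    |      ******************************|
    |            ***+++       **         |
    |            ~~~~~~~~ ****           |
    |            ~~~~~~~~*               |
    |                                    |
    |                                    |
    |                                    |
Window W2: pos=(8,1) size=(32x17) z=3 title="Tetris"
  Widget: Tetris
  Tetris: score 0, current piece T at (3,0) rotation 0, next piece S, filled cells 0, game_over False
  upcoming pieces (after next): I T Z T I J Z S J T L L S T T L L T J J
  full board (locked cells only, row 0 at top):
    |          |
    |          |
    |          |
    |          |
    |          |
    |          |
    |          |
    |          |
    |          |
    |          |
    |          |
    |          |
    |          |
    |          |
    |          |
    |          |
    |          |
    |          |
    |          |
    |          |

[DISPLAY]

                 ┏━━━━━━━━━━━━━━━━━━━━━━
━━━━━━━━━━━━━━━━━━━━━━━━━━━┓nvas        
tris                       ┃────────────
───────────────────────────┨    ++      
       │Next:              ┃      +++   
       │ ░░                ┃         +++
       │░░                 ┃++++++++    
       │                   ┃            
       │                   ┃++++++++++++
       │                   ┃           +
       │Score:             ┃************
       │0                  ┃  ***+++    
       │                   ┃  ~~~~~~~~ *
       │                   ┃━━━━━━━━━━━━
       │                   ┃d┃          
       │                   ┃━┛          
       │                   ┃            
━━━━━━━━━━━━━━━━━━━━━━━━━━━┛            


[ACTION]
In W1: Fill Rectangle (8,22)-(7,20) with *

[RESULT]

                 ┏━━━━━━━━━━━━━━━━━━━━━━
━━━━━━━━━━━━━━━━━━━━━━━━━━━┓nvas        
tris                       ┃────────────
───────────────────────────┨    ++      
       │Next:              ┃      +++   
       │ ░░                ┃         +++
       │░░                 ┃++++++++    
       │                   ┃            
       │                   ┃++++++++++++
       │                   ┃           +
       │Score:             ┃************
       │0                  ┃  ***+++  **
       │                   ┃  ~~~~~~~~ *
       │                   ┃━━━━━━━━━━━━
       │                   ┃d┃          
       │                   ┃━┛          
       │                   ┃            
━━━━━━━━━━━━━━━━━━━━━━━━━━━┛            


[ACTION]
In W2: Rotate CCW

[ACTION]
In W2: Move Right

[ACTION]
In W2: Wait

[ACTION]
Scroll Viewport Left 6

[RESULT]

                       ┏━━━━━━━━━━━━━━━━
  ┏━━━━━━━━━━━━━━━━━━━━━━━━━━━━━━┓nvas  
  ┃ Tetris                       ┃──────
  ┠──────────────────────────────┨    ++
  ┃          │Next:              ┃      
━━┃          │ ░░                ┃      
al┃          │░░                 ┃++++++
──┃          │                   ┃      
 a┃          │                   ┃++++++
h┌┃          │                   ┃      
 │┃          │Score:             ┃******
 │┃          │0                  ┃  ***+
s│┃          │                   ┃  ~~~~
 └┃          │                   ┃━━━━━━
 p┃          │                   ┃d┃    
━━┃          │                   ┃━┛    
  ┃          │                   ┃      
  ┗━━━━━━━━━━━━━━━━━━━━━━━━━━━━━━┛      


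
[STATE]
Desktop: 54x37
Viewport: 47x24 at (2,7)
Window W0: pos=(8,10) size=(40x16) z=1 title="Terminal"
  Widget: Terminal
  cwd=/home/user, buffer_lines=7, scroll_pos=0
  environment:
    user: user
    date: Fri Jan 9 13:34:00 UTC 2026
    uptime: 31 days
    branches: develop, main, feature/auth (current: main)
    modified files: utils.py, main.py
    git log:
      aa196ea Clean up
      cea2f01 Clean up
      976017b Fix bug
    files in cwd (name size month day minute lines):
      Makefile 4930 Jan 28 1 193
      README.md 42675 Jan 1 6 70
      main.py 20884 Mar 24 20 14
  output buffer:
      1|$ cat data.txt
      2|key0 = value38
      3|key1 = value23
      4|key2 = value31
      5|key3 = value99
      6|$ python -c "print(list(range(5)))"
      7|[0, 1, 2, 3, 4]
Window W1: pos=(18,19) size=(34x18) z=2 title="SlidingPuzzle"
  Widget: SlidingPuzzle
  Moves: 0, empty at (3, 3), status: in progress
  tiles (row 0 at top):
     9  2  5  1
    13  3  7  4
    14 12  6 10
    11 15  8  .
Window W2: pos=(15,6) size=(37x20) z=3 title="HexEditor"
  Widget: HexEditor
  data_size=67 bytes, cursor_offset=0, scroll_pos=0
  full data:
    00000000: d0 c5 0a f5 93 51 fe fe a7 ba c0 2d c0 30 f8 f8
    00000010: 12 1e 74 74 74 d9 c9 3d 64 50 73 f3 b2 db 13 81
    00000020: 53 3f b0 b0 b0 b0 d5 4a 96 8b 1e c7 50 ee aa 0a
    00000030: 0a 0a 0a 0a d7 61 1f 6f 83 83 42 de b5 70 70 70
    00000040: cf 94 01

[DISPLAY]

             ┃ HexEditor                       
             ┠─────────────────────────────────
             ┃00000000  D0 c5 0a f5 93 51 fe fe
      ┏━━━━━━┃00000010  12 1e 74 74 74 d9 c9 3d
      ┃ Termi┃00000020  53 3f b0 b0 b0 b0 d5 4a
      ┠──────┃00000030  0a 0a 0a 0a d7 61 1f 6f
      ┃$ cat ┃00000040  cf 94 01               
      ┃key0 =┃                                 
      ┃key1 =┃                                 
      ┃key2 =┃                                 
      ┃key3 =┃                                 
      ┃$ pyth┃                                 
      ┃[0, 1,┃                                 
      ┃$ █   ┃                                 
      ┃      ┃                                 
      ┃      ┃                                 
      ┃      ┃                                 
      ┃      ┃                                 
      ┗━━━━━━┗━━━━━━━━━━━━━━━━━━━━━━━━━━━━━━━━━
                ┃├────┼────┼────┼────┤         
                ┃│ 14 │ 12 │  6 │ 10 │         
                ┃├────┼────┼────┼────┤         
                ┃│ 11 │ 15 │  8 │    │         
                ┃└────┴────┴────┴────┘         


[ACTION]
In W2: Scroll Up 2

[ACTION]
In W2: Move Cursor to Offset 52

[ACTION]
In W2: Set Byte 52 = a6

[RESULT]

             ┃ HexEditor                       
             ┠─────────────────────────────────
             ┃00000000  d0 c5 0a f5 93 51 fe fe
      ┏━━━━━━┃00000010  12 1e 74 74 74 d9 c9 3d
      ┃ Termi┃00000020  53 3f b0 b0 b0 b0 d5 4a
      ┠──────┃00000030  0a 0a 0a 0a A6 61 1f 6f
      ┃$ cat ┃00000040  cf 94 01               
      ┃key0 =┃                                 
      ┃key1 =┃                                 
      ┃key2 =┃                                 
      ┃key3 =┃                                 
      ┃$ pyth┃                                 
      ┃[0, 1,┃                                 
      ┃$ █   ┃                                 
      ┃      ┃                                 
      ┃      ┃                                 
      ┃      ┃                                 
      ┃      ┃                                 
      ┗━━━━━━┗━━━━━━━━━━━━━━━━━━━━━━━━━━━━━━━━━
                ┃├────┼────┼────┼────┤         
                ┃│ 14 │ 12 │  6 │ 10 │         
                ┃├────┼────┼────┼────┤         
                ┃│ 11 │ 15 │  8 │    │         
                ┃└────┴────┴────┴────┘         


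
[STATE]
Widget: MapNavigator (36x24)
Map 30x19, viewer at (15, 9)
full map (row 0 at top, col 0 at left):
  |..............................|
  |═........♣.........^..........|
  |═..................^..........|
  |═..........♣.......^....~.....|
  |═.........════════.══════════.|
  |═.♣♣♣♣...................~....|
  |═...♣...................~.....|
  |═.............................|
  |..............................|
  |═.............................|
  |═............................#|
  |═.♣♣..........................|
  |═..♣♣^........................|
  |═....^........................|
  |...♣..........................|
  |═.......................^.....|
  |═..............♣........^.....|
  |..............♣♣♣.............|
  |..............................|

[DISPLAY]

                                    
                                    
                                    
   ..............................   
   ═........♣.........^..........   
   ═..................^..........   
   ═..........♣.......^....~.....   
   ═.........════════.══════════.   
   ═.♣♣♣♣...................~....   
   ═...♣...................~.....   
   ═.............................   
   ..............................   
   ═..............@..............   
   ═............................#   
   ═.♣♣..........................   
   ═..♣♣^........................   
   ═....^........................   
   ...♣..........................   
   ═.......................^.....   
   ═..............♣........^.....   
   ..............♣♣♣.............   
   ..............................   
                                    
                                    


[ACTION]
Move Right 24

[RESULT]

                                    
                                    
                                    
...................                 
........^..........                 
........^..........                 
♣.......^....~.....                 
═══════.══════════.                 
..............~....                 
.............~.....                 
...................                 
...................                 
..................@                 
..................#                 
...................                 
...................                 
...................                 
...................                 
.............^.....                 
....♣........^.....                 
...♣♣♣.............                 
...................                 
                                    
                                    


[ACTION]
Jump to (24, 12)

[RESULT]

........................            
...♣.........^..........            
.............^..........            
.....♣.......^....~.....            
....════════.══════════.            
...................~....            
..................~.....            
........................            
........................            
........................            
.......................#            
........................            
..................@.....            
........................            
........................            
..................^.....            
.........♣........^.....            
........♣♣♣.............            
........................            
                                    
                                    
                                    
                                    
                                    


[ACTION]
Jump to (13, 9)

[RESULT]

                                    
                                    
                                    
     .............................. 
     ═........♣.........^.......... 
     ═..................^.......... 
     ═..........♣.......^....~..... 
     ═.........════════.══════════. 
     ═.♣♣♣♣...................~.... 
     ═...♣...................~..... 
     ═............................. 
     .............................. 
     ═............@................ 
     ═............................# 
     ═.♣♣.......................... 
     ═..♣♣^........................ 
     ═....^........................ 
     ...♣.......................... 
     ═.......................^..... 
     ═..............♣........^..... 
     ..............♣♣♣............. 
     .............................. 
                                    
                                    


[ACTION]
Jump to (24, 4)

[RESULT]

                                    
                                    
                                    
                                    
                                    
                                    
                                    
                                    
........................            
...♣.........^..........            
.............^..........            
.....♣.......^....~.....            
....════════.═════@════.            
...................~....            
..................~.....            
........................            
........................            
........................            
.......................#            
........................            
........................            
........................            
........................            
..................^.....            


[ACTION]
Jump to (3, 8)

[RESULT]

                                    
                                    
                                    
                                    
               .....................
               ═........♣.........^.
               ═..................^.
               ═..........♣.......^.
               ═.........════════.══
               ═.♣♣♣♣...............
               ═...♣................
               ═....................
               ...@.................
               ═....................
               ═....................
               ═.♣♣.................
               ═..♣♣^...............
               ═....^...............
               ...♣.................
               ═....................
               ═..............♣.....
               ..............♣♣♣....
               .....................
                                    


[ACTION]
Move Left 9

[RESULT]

                                    
                                    
                                    
                                    
                  ..................
                  ═........♣........
                  ═.................
                  ═..........♣......
                  ═.........════════
                  ═.♣♣♣♣............
                  ═...♣.............
                  ═.................
                  @.................
                  ═.................
                  ═.................
                  ═.♣♣..............
                  ═..♣♣^............
                  ═....^............
                  ...♣..............
                  ═.................
                  ═..............♣..
                  ..............♣♣♣.
                  ..................
                                    


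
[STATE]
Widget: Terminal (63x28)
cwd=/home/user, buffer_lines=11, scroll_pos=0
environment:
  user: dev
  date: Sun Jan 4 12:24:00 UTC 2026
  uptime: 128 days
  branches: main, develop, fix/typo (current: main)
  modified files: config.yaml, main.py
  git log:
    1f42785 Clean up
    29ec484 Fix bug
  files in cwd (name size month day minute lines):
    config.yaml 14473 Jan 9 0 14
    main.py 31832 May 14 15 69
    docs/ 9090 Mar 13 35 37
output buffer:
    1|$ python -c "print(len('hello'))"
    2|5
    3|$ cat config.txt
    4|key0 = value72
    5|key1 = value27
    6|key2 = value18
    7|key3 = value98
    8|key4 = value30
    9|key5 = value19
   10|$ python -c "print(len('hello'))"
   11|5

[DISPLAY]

$ python -c "print(len('hello'))"                              
5                                                              
$ cat config.txt                                               
key0 = value72                                                 
key1 = value27                                                 
key2 = value18                                                 
key3 = value98                                                 
key4 = value30                                                 
key5 = value19                                                 
$ python -c "print(len('hello'))"                              
5                                                              
$ █                                                            
                                                               
                                                               
                                                               
                                                               
                                                               
                                                               
                                                               
                                                               
                                                               
                                                               
                                                               
                                                               
                                                               
                                                               
                                                               
                                                               


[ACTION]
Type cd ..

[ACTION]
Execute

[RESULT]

$ python -c "print(len('hello'))"                              
5                                                              
$ cat config.txt                                               
key0 = value72                                                 
key1 = value27                                                 
key2 = value18                                                 
key3 = value98                                                 
key4 = value30                                                 
key5 = value19                                                 
$ python -c "print(len('hello'))"                              
5                                                              
$ cd ..                                                        
                                                               
$ █                                                            
                                                               
                                                               
                                                               
                                                               
                                                               
                                                               
                                                               
                                                               
                                                               
                                                               
                                                               
                                                               
                                                               
                                                               


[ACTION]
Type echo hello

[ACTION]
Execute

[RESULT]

$ python -c "print(len('hello'))"                              
5                                                              
$ cat config.txt                                               
key0 = value72                                                 
key1 = value27                                                 
key2 = value18                                                 
key3 = value98                                                 
key4 = value30                                                 
key5 = value19                                                 
$ python -c "print(len('hello'))"                              
5                                                              
$ cd ..                                                        
                                                               
$ echo hello                                                   
hello                                                          
$ █                                                            
                                                               
                                                               
                                                               
                                                               
                                                               
                                                               
                                                               
                                                               
                                                               
                                                               
                                                               
                                                               


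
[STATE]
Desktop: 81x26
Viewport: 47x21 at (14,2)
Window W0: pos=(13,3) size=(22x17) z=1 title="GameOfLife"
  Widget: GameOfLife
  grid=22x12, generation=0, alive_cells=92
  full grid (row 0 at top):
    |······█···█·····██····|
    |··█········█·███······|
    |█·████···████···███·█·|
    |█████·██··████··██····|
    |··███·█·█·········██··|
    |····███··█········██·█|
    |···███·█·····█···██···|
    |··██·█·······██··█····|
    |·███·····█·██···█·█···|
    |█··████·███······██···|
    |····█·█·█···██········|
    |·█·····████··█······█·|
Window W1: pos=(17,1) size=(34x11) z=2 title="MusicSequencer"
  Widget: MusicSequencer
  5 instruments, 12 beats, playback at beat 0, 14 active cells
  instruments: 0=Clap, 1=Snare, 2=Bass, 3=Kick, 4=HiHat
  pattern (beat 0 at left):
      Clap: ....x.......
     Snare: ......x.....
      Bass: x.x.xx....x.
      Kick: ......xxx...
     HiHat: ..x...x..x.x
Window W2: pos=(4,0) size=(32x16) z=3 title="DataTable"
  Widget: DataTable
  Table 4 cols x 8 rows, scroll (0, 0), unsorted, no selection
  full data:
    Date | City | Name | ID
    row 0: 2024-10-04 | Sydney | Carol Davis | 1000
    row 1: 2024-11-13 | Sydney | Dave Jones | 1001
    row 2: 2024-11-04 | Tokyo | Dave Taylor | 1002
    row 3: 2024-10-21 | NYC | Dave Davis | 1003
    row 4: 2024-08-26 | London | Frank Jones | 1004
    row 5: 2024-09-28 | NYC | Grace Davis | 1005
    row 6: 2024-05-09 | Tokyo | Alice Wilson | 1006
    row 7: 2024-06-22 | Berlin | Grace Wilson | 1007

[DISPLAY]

─────────────────────┨              ┃          
 │City  │Name        ┃──────────────┨          
─┼──────┼────────────┃              ┃          
4│Sydney│Carol Davis ┃              ┃          
3│Sydney│Dave Jones  ┃              ┃          
4│Tokyo │Dave Taylor ┃              ┃          
1│NYC   │Dave Davis  ┃              ┃          
6│London│Frank Jones ┃              ┃          
8│NYC   │Grace Davis ┃              ┃          
9│Tokyo │Alice Wilson┃━━━━━━━━━━━━━━┛          
2│Berlin│Grace Wilson┃                         
                     ┃                         
                     ┃                         
━━━━━━━━━━━━━━━━━━━━━┛                         
··████·███······██··┃                          
···█·█·█···██·······┃                          
█·····████··█······█┃                          
━━━━━━━━━━━━━━━━━━━━┛                          
                                               
                                               
                                               


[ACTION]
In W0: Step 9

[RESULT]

─────────────────────┨              ┃          
 │City  │Name        ┃──────────────┨          
─┼──────┼────────────┃              ┃          
4│Sydney│Carol Davis ┃              ┃          
3│Sydney│Dave Jones  ┃              ┃          
4│Tokyo │Dave Taylor ┃              ┃          
1│NYC   │Dave Davis  ┃              ┃          
6│London│Frank Jones ┃              ┃          
8│NYC   │Grace Davis ┃              ┃          
9│Tokyo │Alice Wilson┃━━━━━━━━━━━━━━┛          
2│Berlin│Grace Wilson┃                         
                     ┃                         
                     ┃                         
━━━━━━━━━━━━━━━━━━━━━┛                         
·█··█·██········█··█┃                          
···█··██······█··██·┃                          
···██·····████······┃                          
━━━━━━━━━━━━━━━━━━━━┛                          
                                               
                                               
                                               


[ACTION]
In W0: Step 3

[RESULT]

─────────────────────┨              ┃          
 │City  │Name        ┃──────────────┨          
─┼──────┼────────────┃              ┃          
4│Sydney│Carol Davis ┃              ┃          
3│Sydney│Dave Jones  ┃              ┃          
4│Tokyo │Dave Taylor ┃              ┃          
1│NYC   │Dave Davis  ┃              ┃          
6│London│Frank Jones ┃              ┃          
8│NYC   │Grace Davis ┃              ┃          
9│Tokyo │Alice Wilson┃━━━━━━━━━━━━━━┛          
2│Berlin│Grace Wilson┃                         
                     ┃                         
                     ┃                         
━━━━━━━━━━━━━━━━━━━━━┛                         
········█·██·······█┃                          
···█···█··██·█·█████┃                          
···█················┃                          
━━━━━━━━━━━━━━━━━━━━┛                          
                                               
                                               
                                               


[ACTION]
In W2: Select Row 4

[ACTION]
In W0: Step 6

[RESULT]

─────────────────────┨              ┃          
 │City  │Name        ┃──────────────┨          
─┼──────┼────────────┃              ┃          
4│Sydney│Carol Davis ┃              ┃          
3│Sydney│Dave Jones  ┃              ┃          
4│Tokyo │Dave Taylor ┃              ┃          
1│NYC   │Dave Davis  ┃              ┃          
6│London│Frank Jones ┃              ┃          
8│NYC   │Grace Davis ┃              ┃          
9│Tokyo │Alice Wilson┃━━━━━━━━━━━━━━┛          
2│Berlin│Grace Wilson┃                         
                     ┃                         
                     ┃                         
━━━━━━━━━━━━━━━━━━━━━┛                         
···██··█·██·██···█·█┃                          
········█████····█·█┃                          
··················█·┃                          
━━━━━━━━━━━━━━━━━━━━┛                          
                                               
                                               
                                               


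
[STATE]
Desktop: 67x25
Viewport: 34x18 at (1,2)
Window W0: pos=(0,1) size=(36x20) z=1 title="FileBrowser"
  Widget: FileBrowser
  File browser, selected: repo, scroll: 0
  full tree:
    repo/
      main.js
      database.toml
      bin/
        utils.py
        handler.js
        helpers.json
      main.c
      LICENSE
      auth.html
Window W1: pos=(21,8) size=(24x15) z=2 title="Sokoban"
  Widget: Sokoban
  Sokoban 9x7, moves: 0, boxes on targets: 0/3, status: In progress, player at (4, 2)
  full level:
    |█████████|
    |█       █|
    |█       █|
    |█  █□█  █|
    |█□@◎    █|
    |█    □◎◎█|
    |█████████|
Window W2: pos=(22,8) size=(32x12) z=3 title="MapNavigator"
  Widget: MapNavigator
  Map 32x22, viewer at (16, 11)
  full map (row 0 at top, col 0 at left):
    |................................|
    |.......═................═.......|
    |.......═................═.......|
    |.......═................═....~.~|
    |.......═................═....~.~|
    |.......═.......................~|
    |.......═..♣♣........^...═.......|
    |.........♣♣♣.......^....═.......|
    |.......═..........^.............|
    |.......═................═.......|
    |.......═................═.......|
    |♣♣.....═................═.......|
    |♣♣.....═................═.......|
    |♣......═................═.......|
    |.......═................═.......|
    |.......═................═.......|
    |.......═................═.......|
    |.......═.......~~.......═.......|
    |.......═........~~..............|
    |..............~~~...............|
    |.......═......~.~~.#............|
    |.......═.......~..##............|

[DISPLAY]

 FileBrowser                      
──────────────────────────────────
> [-] repo/                       
    main.js                       
    database.toml                 
    [+] bin/                      
    main.c          ┏┏━━━━━━━━━━━━
    LICENSE         ┃┃ MapNavigato
    auth.html       ┠┠────────────
                    ┃┃........♣♣♣.
                    ┃┃......═.....
                    ┃┃......═.....
                    ┃┃......═.....
                    ┃┃♣.....═.....
                    ┃┃♣.....═.....
                    ┃┃......═.....
                    ┃┃......═.....
                    ┃┗━━━━━━━━━━━━


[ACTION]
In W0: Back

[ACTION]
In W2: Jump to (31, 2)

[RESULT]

 FileBrowser                      
──────────────────────────────────
> [-] repo/                       
    main.js                       
    database.toml                 
    [+] bin/                      
    main.c          ┏┏━━━━━━━━━━━━
    LICENSE         ┃┃ MapNavigato
    auth.html       ┠┠────────────
                    ┃┃            
                    ┃┃            
                    ┃┃............
                    ┃┃........═...
                    ┃┃........═...
                    ┃┃........═...
                    ┃┃........═...
                    ┃┃............
                    ┃┗━━━━━━━━━━━━


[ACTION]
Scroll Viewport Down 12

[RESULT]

    [+] bin/                      
    main.c          ┏┏━━━━━━━━━━━━
    LICENSE         ┃┃ MapNavigato
    auth.html       ┠┠────────────
                    ┃┃            
                    ┃┃            
                    ┃┃............
                    ┃┃........═...
                    ┃┃........═...
                    ┃┃........═...
                    ┃┃........═...
                    ┃┃............
                    ┃┗━━━━━━━━━━━━
━━━━━━━━━━━━━━━━━━━━┃             
                    ┃             
                    ┗━━━━━━━━━━━━━
                                  
                                  


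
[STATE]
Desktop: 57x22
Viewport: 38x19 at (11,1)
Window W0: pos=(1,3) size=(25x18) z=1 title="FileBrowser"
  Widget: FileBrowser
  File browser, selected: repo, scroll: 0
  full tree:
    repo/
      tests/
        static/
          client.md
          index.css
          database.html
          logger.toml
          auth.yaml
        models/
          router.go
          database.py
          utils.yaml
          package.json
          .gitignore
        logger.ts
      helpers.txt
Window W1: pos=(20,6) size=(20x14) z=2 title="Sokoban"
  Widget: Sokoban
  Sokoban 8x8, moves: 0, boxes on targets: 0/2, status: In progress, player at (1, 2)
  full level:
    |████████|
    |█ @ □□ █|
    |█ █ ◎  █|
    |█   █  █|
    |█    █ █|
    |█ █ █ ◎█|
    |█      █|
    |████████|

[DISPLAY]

                                      
                                      
━━━━━━━━━━━━━━┓                       
ser           ┃                       
──────────────┨                       
o/       ┏━━━━━━━━━━━━━━━━━━┓         
ests/    ┃ Sokoban          ┃         
rs.txt   ┠──────────────────┨         
         ┃████████          ┃         
         ┃█ @ □□ █          ┃         
         ┃█ █ ◎  █          ┃         
         ┃█   █  █          ┃         
         ┃█    █ █          ┃         
         ┃█ █ █ ◎█          ┃         
         ┃█      █          ┃         
         ┃████████          ┃         
         ┃Moves: 0  0/2     ┃         
         ┃                  ┃         
         ┗━━━━━━━━━━━━━━━━━━┛         


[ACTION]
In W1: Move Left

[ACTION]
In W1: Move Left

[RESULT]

                                      
                                      
━━━━━━━━━━━━━━┓                       
ser           ┃                       
──────────────┨                       
o/       ┏━━━━━━━━━━━━━━━━━━┓         
ests/    ┃ Sokoban          ┃         
rs.txt   ┠──────────────────┨         
         ┃████████          ┃         
         ┃█@  □□ █          ┃         
         ┃█ █ ◎  █          ┃         
         ┃█   █  █          ┃         
         ┃█    █ █          ┃         
         ┃█ █ █ ◎█          ┃         
         ┃█      █          ┃         
         ┃████████          ┃         
         ┃Moves: 1  0/2     ┃         
         ┃                  ┃         
         ┗━━━━━━━━━━━━━━━━━━┛         


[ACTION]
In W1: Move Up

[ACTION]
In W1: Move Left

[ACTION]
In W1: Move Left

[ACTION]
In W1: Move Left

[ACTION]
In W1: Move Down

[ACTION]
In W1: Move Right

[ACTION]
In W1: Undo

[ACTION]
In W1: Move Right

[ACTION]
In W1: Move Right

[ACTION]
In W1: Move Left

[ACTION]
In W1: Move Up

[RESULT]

                                      
                                      
━━━━━━━━━━━━━━┓                       
ser           ┃                       
──────────────┨                       
o/       ┏━━━━━━━━━━━━━━━━━━┓         
ests/    ┃ Sokoban          ┃         
rs.txt   ┠──────────────────┨         
         ┃████████          ┃         
         ┃█ @ □□ █          ┃         
         ┃█ █ ◎  █          ┃         
         ┃█   █  █          ┃         
         ┃█    █ █          ┃         
         ┃█ █ █ ◎█          ┃         
         ┃█      █          ┃         
         ┃████████          ┃         
         ┃Moves: 4  0/2     ┃         
         ┃                  ┃         
         ┗━━━━━━━━━━━━━━━━━━┛         
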